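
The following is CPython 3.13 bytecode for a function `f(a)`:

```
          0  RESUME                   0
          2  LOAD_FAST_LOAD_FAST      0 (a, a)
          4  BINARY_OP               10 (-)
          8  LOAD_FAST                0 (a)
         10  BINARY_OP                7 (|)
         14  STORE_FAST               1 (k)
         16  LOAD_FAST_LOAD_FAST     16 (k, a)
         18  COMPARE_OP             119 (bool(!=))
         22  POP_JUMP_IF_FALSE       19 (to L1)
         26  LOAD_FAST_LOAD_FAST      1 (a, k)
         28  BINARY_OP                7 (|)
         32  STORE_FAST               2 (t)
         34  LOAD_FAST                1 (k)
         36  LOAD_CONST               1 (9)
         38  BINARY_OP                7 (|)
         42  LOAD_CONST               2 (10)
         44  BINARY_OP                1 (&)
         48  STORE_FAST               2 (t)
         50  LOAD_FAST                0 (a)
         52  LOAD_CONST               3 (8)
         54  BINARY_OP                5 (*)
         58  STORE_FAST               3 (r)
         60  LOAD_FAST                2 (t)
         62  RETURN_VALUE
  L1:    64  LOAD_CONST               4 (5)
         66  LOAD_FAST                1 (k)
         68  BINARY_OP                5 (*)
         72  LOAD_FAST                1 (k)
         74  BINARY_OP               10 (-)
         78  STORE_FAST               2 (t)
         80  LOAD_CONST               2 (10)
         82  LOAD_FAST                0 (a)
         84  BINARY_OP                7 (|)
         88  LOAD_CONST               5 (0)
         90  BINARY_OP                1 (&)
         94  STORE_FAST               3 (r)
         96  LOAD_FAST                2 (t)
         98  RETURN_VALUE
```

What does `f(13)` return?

LOAD_FAST_LOAD_FAST a,a → push 13,13. Stack: [13, 13]
BINARY_OP - → 13 - 13 = 0. Stack: [0]
LOAD_FAST a → push 13. Stack: [0, 13]
BINARY_OP | → 0 | 13 = 13. Stack: [13]
STORE_FAST k → k=13. Stack: []
LOAD_FAST_LOAD_FAST k,a → push 13,13. Stack: [13, 13]
COMPARE_OP bool(!=) → 13 vs 13 = False. Stack: [False]
POP_JUMP_IF_FALSE → pop False; jump. Stack: []
LOAD_CONST → push 5. Stack: [5]
LOAD_FAST k → push 13. Stack: [5, 13]
BINARY_OP * → 5 * 13 = 65. Stack: [65]
LOAD_FAST k → push 13. Stack: [65, 13]
BINARY_OP - → 65 - 13 = 52. Stack: [52]
STORE_FAST t → t=52. Stack: []
LOAD_CONST → push 10. Stack: [10]
LOAD_FAST a → push 13. Stack: [10, 13]
BINARY_OP | → 10 | 13 = 15. Stack: [15]
LOAD_CONST → push 0. Stack: [15, 0]
BINARY_OP & → 15 & 0 = 0. Stack: [0]
STORE_FAST r → r=0. Stack: []
LOAD_FAST t → push 52. Stack: [52]
RETURN_VALUE → return 52.

52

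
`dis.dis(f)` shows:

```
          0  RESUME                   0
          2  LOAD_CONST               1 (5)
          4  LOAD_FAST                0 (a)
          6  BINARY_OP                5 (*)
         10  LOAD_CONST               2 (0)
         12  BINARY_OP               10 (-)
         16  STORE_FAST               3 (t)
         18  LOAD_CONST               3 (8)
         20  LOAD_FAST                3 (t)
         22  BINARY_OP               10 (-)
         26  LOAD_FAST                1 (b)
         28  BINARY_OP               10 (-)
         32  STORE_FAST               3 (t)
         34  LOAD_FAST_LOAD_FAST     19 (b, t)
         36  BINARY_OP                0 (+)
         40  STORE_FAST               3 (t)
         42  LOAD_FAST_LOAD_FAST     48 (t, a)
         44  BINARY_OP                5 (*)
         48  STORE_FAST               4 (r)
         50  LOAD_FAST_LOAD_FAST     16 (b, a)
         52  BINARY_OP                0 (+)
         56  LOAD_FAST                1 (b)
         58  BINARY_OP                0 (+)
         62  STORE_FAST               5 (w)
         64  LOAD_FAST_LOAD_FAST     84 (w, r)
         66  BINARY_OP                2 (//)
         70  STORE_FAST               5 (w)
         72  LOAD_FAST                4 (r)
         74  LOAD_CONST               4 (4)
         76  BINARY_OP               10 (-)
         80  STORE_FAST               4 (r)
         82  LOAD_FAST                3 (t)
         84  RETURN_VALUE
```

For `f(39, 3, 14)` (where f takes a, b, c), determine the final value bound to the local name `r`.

-7297

LOAD_CONST → push 5. Stack: [5]
LOAD_FAST a → push 39. Stack: [5, 39]
BINARY_OP * → 5 * 39 = 195. Stack: [195]
LOAD_CONST → push 0. Stack: [195, 0]
BINARY_OP - → 195 - 0 = 195. Stack: [195]
STORE_FAST t → t=195. Stack: []
LOAD_CONST → push 8. Stack: [8]
LOAD_FAST t → push 195. Stack: [8, 195]
BINARY_OP - → 8 - 195 = -187. Stack: [-187]
LOAD_FAST b → push 3. Stack: [-187, 3]
BINARY_OP - → -187 - 3 = -190. Stack: [-190]
STORE_FAST t → t=-190. Stack: []
LOAD_FAST_LOAD_FAST b,t → push 3,-190. Stack: [3, -190]
BINARY_OP + → 3 + -190 = -187. Stack: [-187]
STORE_FAST t → t=-187. Stack: []
LOAD_FAST_LOAD_FAST t,a → push -187,39. Stack: [-187, 39]
BINARY_OP * → -187 * 39 = -7293. Stack: [-7293]
STORE_FAST r → r=-7293. Stack: []
LOAD_FAST_LOAD_FAST b,a → push 3,39. Stack: [3, 39]
BINARY_OP + → 3 + 39 = 42. Stack: [42]
LOAD_FAST b → push 3. Stack: [42, 3]
BINARY_OP + → 42 + 3 = 45. Stack: [45]
STORE_FAST w → w=45. Stack: []
LOAD_FAST_LOAD_FAST w,r → push 45,-7293. Stack: [45, -7293]
BINARY_OP // → 45 // -7293 = -1. Stack: [-1]
STORE_FAST w → w=-1. Stack: []
LOAD_FAST r → push -7293. Stack: [-7293]
LOAD_CONST → push 4. Stack: [-7293, 4]
BINARY_OP - → -7293 - 4 = -7297. Stack: [-7297]
STORE_FAST r → r=-7297. Stack: []
LOAD_FAST t → push -187. Stack: [-187]
RETURN_VALUE → return -187.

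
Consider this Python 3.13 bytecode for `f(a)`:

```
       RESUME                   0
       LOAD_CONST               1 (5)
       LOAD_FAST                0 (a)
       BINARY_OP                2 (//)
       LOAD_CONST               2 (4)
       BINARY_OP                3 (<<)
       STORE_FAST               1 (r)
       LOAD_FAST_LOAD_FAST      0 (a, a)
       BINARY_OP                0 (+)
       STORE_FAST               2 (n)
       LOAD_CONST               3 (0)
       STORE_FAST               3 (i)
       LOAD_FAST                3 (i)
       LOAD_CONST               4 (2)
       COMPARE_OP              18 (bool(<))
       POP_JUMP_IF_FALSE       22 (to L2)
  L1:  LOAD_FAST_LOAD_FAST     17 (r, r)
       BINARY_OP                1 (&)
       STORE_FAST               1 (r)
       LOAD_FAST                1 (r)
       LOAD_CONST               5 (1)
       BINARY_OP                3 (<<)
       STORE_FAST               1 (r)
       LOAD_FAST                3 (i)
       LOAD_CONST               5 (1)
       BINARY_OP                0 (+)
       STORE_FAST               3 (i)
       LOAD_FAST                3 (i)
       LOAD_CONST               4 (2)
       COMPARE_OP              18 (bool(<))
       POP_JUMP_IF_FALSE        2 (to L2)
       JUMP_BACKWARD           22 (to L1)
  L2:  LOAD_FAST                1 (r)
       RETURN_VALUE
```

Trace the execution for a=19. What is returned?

0

LOAD_CONST → push 5. Stack: [5]
LOAD_FAST a → push 19. Stack: [5, 19]
BINARY_OP // → 5 // 19 = 0. Stack: [0]
LOAD_CONST → push 4. Stack: [0, 4]
BINARY_OP << → 0 << 4 = 0. Stack: [0]
STORE_FAST r → r=0. Stack: []
LOAD_FAST_LOAD_FAST a,a → push 19,19. Stack: [19, 19]
BINARY_OP + → 19 + 19 = 38. Stack: [38]
STORE_FAST n → n=38. Stack: []
LOAD_CONST → push 0. Stack: [0]
STORE_FAST i → i=0. Stack: []
LOAD_FAST i → push 0. Stack: [0]
LOAD_CONST → push 2. Stack: [0, 2]
COMPARE_OP bool(<) → 0 vs 2 = True. Stack: [True]
POP_JUMP_IF_FALSE → pop True; no jump. Stack: []
LOAD_FAST_LOAD_FAST r,r → push 0,0. Stack: [0, 0]
BINARY_OP & → 0 & 0 = 0. Stack: [0]
STORE_FAST r → r=0. Stack: []
LOAD_FAST r → push 0. Stack: [0]
LOAD_CONST → push 1. Stack: [0, 1]
BINARY_OP << → 0 << 1 = 0. Stack: [0]
STORE_FAST r → r=0. Stack: []
LOAD_FAST i → push 0. Stack: [0]
LOAD_CONST → push 1. Stack: [0, 1]
BINARY_OP + → 0 + 1 = 1. Stack: [1]
STORE_FAST i → i=1. Stack: []
LOAD_FAST i → push 1. Stack: [1]
LOAD_CONST → push 2. Stack: [1, 2]
COMPARE_OP bool(<) → 1 vs 2 = True. Stack: [True]
POP_JUMP_IF_FALSE → pop True; no jump. Stack: []
LOAD_FAST_LOAD_FAST r,r → push 0,0. Stack: [0, 0]
BINARY_OP & → 0 & 0 = 0. Stack: [0]
STORE_FAST r → r=0. Stack: []
LOAD_FAST r → push 0. Stack: [0]
LOAD_CONST → push 1. Stack: [0, 1]
BINARY_OP << → 0 << 1 = 0. Stack: [0]
STORE_FAST r → r=0. Stack: []
LOAD_FAST i → push 1. Stack: [1]
LOAD_CONST → push 1. Stack: [1, 1]
BINARY_OP + → 1 + 1 = 2. Stack: [2]
STORE_FAST i → i=2. Stack: []
LOAD_FAST i → push 2. Stack: [2]
LOAD_CONST → push 2. Stack: [2, 2]
COMPARE_OP bool(<) → 2 vs 2 = False. Stack: [False]
POP_JUMP_IF_FALSE → pop False; jump. Stack: []
LOAD_FAST r → push 0. Stack: [0]
RETURN_VALUE → return 0.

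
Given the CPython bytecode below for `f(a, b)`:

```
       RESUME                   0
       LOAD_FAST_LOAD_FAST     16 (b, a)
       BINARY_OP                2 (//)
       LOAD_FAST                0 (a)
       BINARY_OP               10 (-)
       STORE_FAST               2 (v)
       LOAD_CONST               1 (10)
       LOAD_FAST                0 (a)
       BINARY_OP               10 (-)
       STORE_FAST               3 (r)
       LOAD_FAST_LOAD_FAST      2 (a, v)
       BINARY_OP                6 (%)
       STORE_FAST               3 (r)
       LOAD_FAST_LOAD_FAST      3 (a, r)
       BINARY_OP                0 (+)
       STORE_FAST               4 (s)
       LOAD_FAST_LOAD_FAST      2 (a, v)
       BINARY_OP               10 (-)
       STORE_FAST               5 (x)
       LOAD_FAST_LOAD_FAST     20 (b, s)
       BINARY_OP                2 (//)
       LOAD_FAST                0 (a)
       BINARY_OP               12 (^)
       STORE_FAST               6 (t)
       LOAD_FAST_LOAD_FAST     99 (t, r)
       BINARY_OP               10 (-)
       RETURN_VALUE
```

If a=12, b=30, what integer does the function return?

19

LOAD_FAST_LOAD_FAST b,a → push 30,12. Stack: [30, 12]
BINARY_OP // → 30 // 12 = 2. Stack: [2]
LOAD_FAST a → push 12. Stack: [2, 12]
BINARY_OP - → 2 - 12 = -10. Stack: [-10]
STORE_FAST v → v=-10. Stack: []
LOAD_CONST → push 10. Stack: [10]
LOAD_FAST a → push 12. Stack: [10, 12]
BINARY_OP - → 10 - 12 = -2. Stack: [-2]
STORE_FAST r → r=-2. Stack: []
LOAD_FAST_LOAD_FAST a,v → push 12,-10. Stack: [12, -10]
BINARY_OP % → 12 % -10 = -8. Stack: [-8]
STORE_FAST r → r=-8. Stack: []
LOAD_FAST_LOAD_FAST a,r → push 12,-8. Stack: [12, -8]
BINARY_OP + → 12 + -8 = 4. Stack: [4]
STORE_FAST s → s=4. Stack: []
LOAD_FAST_LOAD_FAST a,v → push 12,-10. Stack: [12, -10]
BINARY_OP - → 12 - -10 = 22. Stack: [22]
STORE_FAST x → x=22. Stack: []
LOAD_FAST_LOAD_FAST b,s → push 30,4. Stack: [30, 4]
BINARY_OP // → 30 // 4 = 7. Stack: [7]
LOAD_FAST a → push 12. Stack: [7, 12]
BINARY_OP ^ → 7 ^ 12 = 11. Stack: [11]
STORE_FAST t → t=11. Stack: []
LOAD_FAST_LOAD_FAST t,r → push 11,-8. Stack: [11, -8]
BINARY_OP - → 11 - -8 = 19. Stack: [19]
RETURN_VALUE → return 19.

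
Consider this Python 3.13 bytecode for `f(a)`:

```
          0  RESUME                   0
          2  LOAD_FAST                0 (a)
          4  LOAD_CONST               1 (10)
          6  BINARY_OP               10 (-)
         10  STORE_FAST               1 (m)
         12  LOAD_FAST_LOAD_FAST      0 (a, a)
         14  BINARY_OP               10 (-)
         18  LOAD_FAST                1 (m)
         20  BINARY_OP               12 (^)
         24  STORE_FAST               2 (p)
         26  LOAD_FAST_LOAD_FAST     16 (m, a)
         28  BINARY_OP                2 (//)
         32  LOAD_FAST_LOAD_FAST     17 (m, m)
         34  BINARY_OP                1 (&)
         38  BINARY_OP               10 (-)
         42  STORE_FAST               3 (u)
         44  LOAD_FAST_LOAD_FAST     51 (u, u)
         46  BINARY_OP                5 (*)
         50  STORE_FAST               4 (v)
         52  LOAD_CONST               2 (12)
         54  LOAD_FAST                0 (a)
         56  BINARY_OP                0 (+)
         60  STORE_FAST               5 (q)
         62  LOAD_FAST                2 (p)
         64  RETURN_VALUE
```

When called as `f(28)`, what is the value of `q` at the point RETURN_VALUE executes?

LOAD_FAST a → push 28. Stack: [28]
LOAD_CONST → push 10. Stack: [28, 10]
BINARY_OP - → 28 - 10 = 18. Stack: [18]
STORE_FAST m → m=18. Stack: []
LOAD_FAST_LOAD_FAST a,a → push 28,28. Stack: [28, 28]
BINARY_OP - → 28 - 28 = 0. Stack: [0]
LOAD_FAST m → push 18. Stack: [0, 18]
BINARY_OP ^ → 0 ^ 18 = 18. Stack: [18]
STORE_FAST p → p=18. Stack: []
LOAD_FAST_LOAD_FAST m,a → push 18,28. Stack: [18, 28]
BINARY_OP // → 18 // 28 = 0. Stack: [0]
LOAD_FAST_LOAD_FAST m,m → push 18,18. Stack: [0, 18, 18]
BINARY_OP & → 18 & 18 = 18. Stack: [0, 18]
BINARY_OP - → 0 - 18 = -18. Stack: [-18]
STORE_FAST u → u=-18. Stack: []
LOAD_FAST_LOAD_FAST u,u → push -18,-18. Stack: [-18, -18]
BINARY_OP * → -18 * -18 = 324. Stack: [324]
STORE_FAST v → v=324. Stack: []
LOAD_CONST → push 12. Stack: [12]
LOAD_FAST a → push 28. Stack: [12, 28]
BINARY_OP + → 12 + 28 = 40. Stack: [40]
STORE_FAST q → q=40. Stack: []
LOAD_FAST p → push 18. Stack: [18]
RETURN_VALUE → return 18.

40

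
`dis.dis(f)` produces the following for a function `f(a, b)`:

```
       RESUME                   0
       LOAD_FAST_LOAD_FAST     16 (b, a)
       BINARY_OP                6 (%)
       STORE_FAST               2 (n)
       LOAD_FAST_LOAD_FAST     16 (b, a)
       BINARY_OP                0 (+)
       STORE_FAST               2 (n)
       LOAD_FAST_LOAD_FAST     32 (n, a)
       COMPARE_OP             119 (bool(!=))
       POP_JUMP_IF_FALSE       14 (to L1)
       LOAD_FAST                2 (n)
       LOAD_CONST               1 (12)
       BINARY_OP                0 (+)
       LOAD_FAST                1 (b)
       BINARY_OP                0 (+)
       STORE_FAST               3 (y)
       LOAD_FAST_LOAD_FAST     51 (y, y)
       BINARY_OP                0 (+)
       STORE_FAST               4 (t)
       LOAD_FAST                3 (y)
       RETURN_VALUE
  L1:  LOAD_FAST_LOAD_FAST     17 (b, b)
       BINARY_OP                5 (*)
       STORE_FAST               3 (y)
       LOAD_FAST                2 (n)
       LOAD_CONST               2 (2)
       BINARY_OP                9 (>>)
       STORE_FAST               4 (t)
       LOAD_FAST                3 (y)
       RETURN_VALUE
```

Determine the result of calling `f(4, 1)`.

LOAD_FAST_LOAD_FAST b,a → push 1,4. Stack: [1, 4]
BINARY_OP % → 1 % 4 = 1. Stack: [1]
STORE_FAST n → n=1. Stack: []
LOAD_FAST_LOAD_FAST b,a → push 1,4. Stack: [1, 4]
BINARY_OP + → 1 + 4 = 5. Stack: [5]
STORE_FAST n → n=5. Stack: []
LOAD_FAST_LOAD_FAST n,a → push 5,4. Stack: [5, 4]
COMPARE_OP bool(!=) → 5 vs 4 = True. Stack: [True]
POP_JUMP_IF_FALSE → pop True; no jump. Stack: []
LOAD_FAST n → push 5. Stack: [5]
LOAD_CONST → push 12. Stack: [5, 12]
BINARY_OP + → 5 + 12 = 17. Stack: [17]
LOAD_FAST b → push 1. Stack: [17, 1]
BINARY_OP + → 17 + 1 = 18. Stack: [18]
STORE_FAST y → y=18. Stack: []
LOAD_FAST_LOAD_FAST y,y → push 18,18. Stack: [18, 18]
BINARY_OP + → 18 + 18 = 36. Stack: [36]
STORE_FAST t → t=36. Stack: []
LOAD_FAST y → push 18. Stack: [18]
RETURN_VALUE → return 18.

18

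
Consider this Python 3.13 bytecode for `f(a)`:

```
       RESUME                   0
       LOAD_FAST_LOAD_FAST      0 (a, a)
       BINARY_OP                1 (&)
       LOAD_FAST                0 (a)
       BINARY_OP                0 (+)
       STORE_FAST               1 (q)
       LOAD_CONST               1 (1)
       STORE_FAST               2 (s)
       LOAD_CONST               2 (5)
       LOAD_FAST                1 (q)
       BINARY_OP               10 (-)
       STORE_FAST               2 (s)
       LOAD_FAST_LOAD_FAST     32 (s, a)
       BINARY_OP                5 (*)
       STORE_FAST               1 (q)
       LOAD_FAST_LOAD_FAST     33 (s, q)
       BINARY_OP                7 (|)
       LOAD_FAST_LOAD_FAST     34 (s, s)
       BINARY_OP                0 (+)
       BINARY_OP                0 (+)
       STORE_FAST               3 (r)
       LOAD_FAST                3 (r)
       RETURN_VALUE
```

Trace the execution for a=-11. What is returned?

LOAD_FAST_LOAD_FAST a,a → push -11,-11. Stack: [-11, -11]
BINARY_OP & → -11 & -11 = -11. Stack: [-11]
LOAD_FAST a → push -11. Stack: [-11, -11]
BINARY_OP + → -11 + -11 = -22. Stack: [-22]
STORE_FAST q → q=-22. Stack: []
LOAD_CONST → push 1. Stack: [1]
STORE_FAST s → s=1. Stack: []
LOAD_CONST → push 5. Stack: [5]
LOAD_FAST q → push -22. Stack: [5, -22]
BINARY_OP - → 5 - -22 = 27. Stack: [27]
STORE_FAST s → s=27. Stack: []
LOAD_FAST_LOAD_FAST s,a → push 27,-11. Stack: [27, -11]
BINARY_OP * → 27 * -11 = -297. Stack: [-297]
STORE_FAST q → q=-297. Stack: []
LOAD_FAST_LOAD_FAST s,q → push 27,-297. Stack: [27, -297]
BINARY_OP | → 27 | -297 = -289. Stack: [-289]
LOAD_FAST_LOAD_FAST s,s → push 27,27. Stack: [-289, 27, 27]
BINARY_OP + → 27 + 27 = 54. Stack: [-289, 54]
BINARY_OP + → -289 + 54 = -235. Stack: [-235]
STORE_FAST r → r=-235. Stack: []
LOAD_FAST r → push -235. Stack: [-235]
RETURN_VALUE → return -235.

-235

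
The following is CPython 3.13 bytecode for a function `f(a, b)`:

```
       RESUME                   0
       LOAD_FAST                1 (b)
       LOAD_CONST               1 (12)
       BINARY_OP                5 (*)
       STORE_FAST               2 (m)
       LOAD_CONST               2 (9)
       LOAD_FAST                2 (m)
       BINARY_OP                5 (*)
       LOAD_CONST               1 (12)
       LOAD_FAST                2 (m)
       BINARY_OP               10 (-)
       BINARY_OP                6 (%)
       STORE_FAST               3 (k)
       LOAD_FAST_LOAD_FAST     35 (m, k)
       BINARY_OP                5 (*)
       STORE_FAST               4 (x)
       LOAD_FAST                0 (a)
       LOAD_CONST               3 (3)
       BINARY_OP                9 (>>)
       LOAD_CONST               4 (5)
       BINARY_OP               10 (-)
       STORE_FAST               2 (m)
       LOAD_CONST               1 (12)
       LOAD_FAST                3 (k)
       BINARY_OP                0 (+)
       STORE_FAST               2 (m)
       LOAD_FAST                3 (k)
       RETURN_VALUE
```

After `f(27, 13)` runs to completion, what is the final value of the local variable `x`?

-5616

LOAD_FAST b → push 13. Stack: [13]
LOAD_CONST → push 12. Stack: [13, 12]
BINARY_OP * → 13 * 12 = 156. Stack: [156]
STORE_FAST m → m=156. Stack: []
LOAD_CONST → push 9. Stack: [9]
LOAD_FAST m → push 156. Stack: [9, 156]
BINARY_OP * → 9 * 156 = 1404. Stack: [1404]
LOAD_CONST → push 12. Stack: [1404, 12]
LOAD_FAST m → push 156. Stack: [1404, 12, 156]
BINARY_OP - → 12 - 156 = -144. Stack: [1404, -144]
BINARY_OP % → 1404 % -144 = -36. Stack: [-36]
STORE_FAST k → k=-36. Stack: []
LOAD_FAST_LOAD_FAST m,k → push 156,-36. Stack: [156, -36]
BINARY_OP * → 156 * -36 = -5616. Stack: [-5616]
STORE_FAST x → x=-5616. Stack: []
LOAD_FAST a → push 27. Stack: [27]
LOAD_CONST → push 3. Stack: [27, 3]
BINARY_OP >> → 27 >> 3 = 3. Stack: [3]
LOAD_CONST → push 5. Stack: [3, 5]
BINARY_OP - → 3 - 5 = -2. Stack: [-2]
STORE_FAST m → m=-2. Stack: []
LOAD_CONST → push 12. Stack: [12]
LOAD_FAST k → push -36. Stack: [12, -36]
BINARY_OP + → 12 + -36 = -24. Stack: [-24]
STORE_FAST m → m=-24. Stack: []
LOAD_FAST k → push -36. Stack: [-36]
RETURN_VALUE → return -36.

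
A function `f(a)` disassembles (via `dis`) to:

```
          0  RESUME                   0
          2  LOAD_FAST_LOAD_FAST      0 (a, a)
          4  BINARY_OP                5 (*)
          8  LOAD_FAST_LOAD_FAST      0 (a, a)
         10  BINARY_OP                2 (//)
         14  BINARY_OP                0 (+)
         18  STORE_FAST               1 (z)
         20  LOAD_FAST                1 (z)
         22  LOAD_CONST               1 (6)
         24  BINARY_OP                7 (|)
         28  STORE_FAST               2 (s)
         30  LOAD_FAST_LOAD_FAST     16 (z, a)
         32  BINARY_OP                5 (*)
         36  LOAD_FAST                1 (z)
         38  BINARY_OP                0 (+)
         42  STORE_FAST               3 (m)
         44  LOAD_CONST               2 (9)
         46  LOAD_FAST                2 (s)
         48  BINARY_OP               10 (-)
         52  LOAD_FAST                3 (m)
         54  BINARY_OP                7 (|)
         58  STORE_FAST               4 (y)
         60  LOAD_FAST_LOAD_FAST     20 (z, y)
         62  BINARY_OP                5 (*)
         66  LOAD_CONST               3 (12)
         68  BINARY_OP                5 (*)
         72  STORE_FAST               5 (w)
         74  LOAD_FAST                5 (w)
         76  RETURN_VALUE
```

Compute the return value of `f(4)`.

-1836

LOAD_FAST_LOAD_FAST a,a → push 4,4. Stack: [4, 4]
BINARY_OP * → 4 * 4 = 16. Stack: [16]
LOAD_FAST_LOAD_FAST a,a → push 4,4. Stack: [16, 4, 4]
BINARY_OP // → 4 // 4 = 1. Stack: [16, 1]
BINARY_OP + → 16 + 1 = 17. Stack: [17]
STORE_FAST z → z=17. Stack: []
LOAD_FAST z → push 17. Stack: [17]
LOAD_CONST → push 6. Stack: [17, 6]
BINARY_OP | → 17 | 6 = 23. Stack: [23]
STORE_FAST s → s=23. Stack: []
LOAD_FAST_LOAD_FAST z,a → push 17,4. Stack: [17, 4]
BINARY_OP * → 17 * 4 = 68. Stack: [68]
LOAD_FAST z → push 17. Stack: [68, 17]
BINARY_OP + → 68 + 17 = 85. Stack: [85]
STORE_FAST m → m=85. Stack: []
LOAD_CONST → push 9. Stack: [9]
LOAD_FAST s → push 23. Stack: [9, 23]
BINARY_OP - → 9 - 23 = -14. Stack: [-14]
LOAD_FAST m → push 85. Stack: [-14, 85]
BINARY_OP | → -14 | 85 = -9. Stack: [-9]
STORE_FAST y → y=-9. Stack: []
LOAD_FAST_LOAD_FAST z,y → push 17,-9. Stack: [17, -9]
BINARY_OP * → 17 * -9 = -153. Stack: [-153]
LOAD_CONST → push 12. Stack: [-153, 12]
BINARY_OP * → -153 * 12 = -1836. Stack: [-1836]
STORE_FAST w → w=-1836. Stack: []
LOAD_FAST w → push -1836. Stack: [-1836]
RETURN_VALUE → return -1836.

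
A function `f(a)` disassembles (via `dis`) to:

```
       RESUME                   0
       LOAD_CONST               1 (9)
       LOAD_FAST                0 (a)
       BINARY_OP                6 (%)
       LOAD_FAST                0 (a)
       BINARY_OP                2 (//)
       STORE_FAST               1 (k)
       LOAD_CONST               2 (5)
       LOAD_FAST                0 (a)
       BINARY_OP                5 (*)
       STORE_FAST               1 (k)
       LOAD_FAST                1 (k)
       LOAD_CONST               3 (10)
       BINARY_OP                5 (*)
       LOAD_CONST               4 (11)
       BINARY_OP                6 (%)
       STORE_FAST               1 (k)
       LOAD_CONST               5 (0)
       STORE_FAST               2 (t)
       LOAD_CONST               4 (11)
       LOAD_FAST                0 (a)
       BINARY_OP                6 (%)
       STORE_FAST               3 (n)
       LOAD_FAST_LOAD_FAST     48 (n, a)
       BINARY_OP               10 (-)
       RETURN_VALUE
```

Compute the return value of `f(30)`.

-19

LOAD_CONST → push 9. Stack: [9]
LOAD_FAST a → push 30. Stack: [9, 30]
BINARY_OP % → 9 % 30 = 9. Stack: [9]
LOAD_FAST a → push 30. Stack: [9, 30]
BINARY_OP // → 9 // 30 = 0. Stack: [0]
STORE_FAST k → k=0. Stack: []
LOAD_CONST → push 5. Stack: [5]
LOAD_FAST a → push 30. Stack: [5, 30]
BINARY_OP * → 5 * 30 = 150. Stack: [150]
STORE_FAST k → k=150. Stack: []
LOAD_FAST k → push 150. Stack: [150]
LOAD_CONST → push 10. Stack: [150, 10]
BINARY_OP * → 150 * 10 = 1500. Stack: [1500]
LOAD_CONST → push 11. Stack: [1500, 11]
BINARY_OP % → 1500 % 11 = 4. Stack: [4]
STORE_FAST k → k=4. Stack: []
LOAD_CONST → push 0. Stack: [0]
STORE_FAST t → t=0. Stack: []
LOAD_CONST → push 11. Stack: [11]
LOAD_FAST a → push 30. Stack: [11, 30]
BINARY_OP % → 11 % 30 = 11. Stack: [11]
STORE_FAST n → n=11. Stack: []
LOAD_FAST_LOAD_FAST n,a → push 11,30. Stack: [11, 30]
BINARY_OP - → 11 - 30 = -19. Stack: [-19]
RETURN_VALUE → return -19.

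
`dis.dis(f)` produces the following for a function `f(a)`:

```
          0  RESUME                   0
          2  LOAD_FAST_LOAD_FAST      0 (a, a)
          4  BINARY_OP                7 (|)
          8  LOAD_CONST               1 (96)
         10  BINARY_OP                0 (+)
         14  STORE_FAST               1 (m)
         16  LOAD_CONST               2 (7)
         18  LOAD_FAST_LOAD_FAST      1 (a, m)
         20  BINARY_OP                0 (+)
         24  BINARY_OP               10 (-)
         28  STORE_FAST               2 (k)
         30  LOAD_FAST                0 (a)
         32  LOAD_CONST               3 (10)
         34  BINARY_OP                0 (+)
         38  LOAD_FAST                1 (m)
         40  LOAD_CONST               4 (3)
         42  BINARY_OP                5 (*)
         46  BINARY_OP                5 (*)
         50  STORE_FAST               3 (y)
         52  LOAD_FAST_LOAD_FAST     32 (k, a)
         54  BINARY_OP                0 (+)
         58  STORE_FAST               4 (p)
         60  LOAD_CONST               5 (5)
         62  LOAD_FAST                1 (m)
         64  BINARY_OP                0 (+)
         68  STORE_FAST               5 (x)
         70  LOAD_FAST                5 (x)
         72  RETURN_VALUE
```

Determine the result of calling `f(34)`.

LOAD_FAST_LOAD_FAST a,a → push 34,34. Stack: [34, 34]
BINARY_OP | → 34 | 34 = 34. Stack: [34]
LOAD_CONST → push 96. Stack: [34, 96]
BINARY_OP + → 34 + 96 = 130. Stack: [130]
STORE_FAST m → m=130. Stack: []
LOAD_CONST → push 7. Stack: [7]
LOAD_FAST_LOAD_FAST a,m → push 34,130. Stack: [7, 34, 130]
BINARY_OP + → 34 + 130 = 164. Stack: [7, 164]
BINARY_OP - → 7 - 164 = -157. Stack: [-157]
STORE_FAST k → k=-157. Stack: []
LOAD_FAST a → push 34. Stack: [34]
LOAD_CONST → push 10. Stack: [34, 10]
BINARY_OP + → 34 + 10 = 44. Stack: [44]
LOAD_FAST m → push 130. Stack: [44, 130]
LOAD_CONST → push 3. Stack: [44, 130, 3]
BINARY_OP * → 130 * 3 = 390. Stack: [44, 390]
BINARY_OP * → 44 * 390 = 17160. Stack: [17160]
STORE_FAST y → y=17160. Stack: []
LOAD_FAST_LOAD_FAST k,a → push -157,34. Stack: [-157, 34]
BINARY_OP + → -157 + 34 = -123. Stack: [-123]
STORE_FAST p → p=-123. Stack: []
LOAD_CONST → push 5. Stack: [5]
LOAD_FAST m → push 130. Stack: [5, 130]
BINARY_OP + → 5 + 130 = 135. Stack: [135]
STORE_FAST x → x=135. Stack: []
LOAD_FAST x → push 135. Stack: [135]
RETURN_VALUE → return 135.

135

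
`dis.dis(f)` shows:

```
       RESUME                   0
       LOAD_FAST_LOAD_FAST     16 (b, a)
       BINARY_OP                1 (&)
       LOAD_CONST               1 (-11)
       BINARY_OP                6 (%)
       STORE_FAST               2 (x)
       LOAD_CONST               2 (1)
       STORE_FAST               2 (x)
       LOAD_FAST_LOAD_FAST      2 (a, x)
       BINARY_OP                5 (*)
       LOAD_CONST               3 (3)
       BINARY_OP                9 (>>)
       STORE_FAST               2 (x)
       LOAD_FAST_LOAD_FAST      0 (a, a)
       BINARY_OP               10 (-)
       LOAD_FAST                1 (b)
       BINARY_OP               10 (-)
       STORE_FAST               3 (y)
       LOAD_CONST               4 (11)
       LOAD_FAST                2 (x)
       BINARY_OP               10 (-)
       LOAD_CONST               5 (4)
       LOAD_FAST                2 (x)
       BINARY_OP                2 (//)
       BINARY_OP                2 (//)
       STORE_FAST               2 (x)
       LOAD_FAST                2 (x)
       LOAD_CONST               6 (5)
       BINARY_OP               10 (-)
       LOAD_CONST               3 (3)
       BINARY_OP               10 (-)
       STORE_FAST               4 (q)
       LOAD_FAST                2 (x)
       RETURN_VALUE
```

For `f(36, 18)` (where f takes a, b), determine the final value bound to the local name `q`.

LOAD_FAST_LOAD_FAST b,a → push 18,36. Stack: [18, 36]
BINARY_OP & → 18 & 36 = 0. Stack: [0]
LOAD_CONST → push -11. Stack: [0, -11]
BINARY_OP % → 0 % -11 = 0. Stack: [0]
STORE_FAST x → x=0. Stack: []
LOAD_CONST → push 1. Stack: [1]
STORE_FAST x → x=1. Stack: []
LOAD_FAST_LOAD_FAST a,x → push 36,1. Stack: [36, 1]
BINARY_OP * → 36 * 1 = 36. Stack: [36]
LOAD_CONST → push 3. Stack: [36, 3]
BINARY_OP >> → 36 >> 3 = 4. Stack: [4]
STORE_FAST x → x=4. Stack: []
LOAD_FAST_LOAD_FAST a,a → push 36,36. Stack: [36, 36]
BINARY_OP - → 36 - 36 = 0. Stack: [0]
LOAD_FAST b → push 18. Stack: [0, 18]
BINARY_OP - → 0 - 18 = -18. Stack: [-18]
STORE_FAST y → y=-18. Stack: []
LOAD_CONST → push 11. Stack: [11]
LOAD_FAST x → push 4. Stack: [11, 4]
BINARY_OP - → 11 - 4 = 7. Stack: [7]
LOAD_CONST → push 4. Stack: [7, 4]
LOAD_FAST x → push 4. Stack: [7, 4, 4]
BINARY_OP // → 4 // 4 = 1. Stack: [7, 1]
BINARY_OP // → 7 // 1 = 7. Stack: [7]
STORE_FAST x → x=7. Stack: []
LOAD_FAST x → push 7. Stack: [7]
LOAD_CONST → push 5. Stack: [7, 5]
BINARY_OP - → 7 - 5 = 2. Stack: [2]
LOAD_CONST → push 3. Stack: [2, 3]
BINARY_OP - → 2 - 3 = -1. Stack: [-1]
STORE_FAST q → q=-1. Stack: []
LOAD_FAST x → push 7. Stack: [7]
RETURN_VALUE → return 7.

-1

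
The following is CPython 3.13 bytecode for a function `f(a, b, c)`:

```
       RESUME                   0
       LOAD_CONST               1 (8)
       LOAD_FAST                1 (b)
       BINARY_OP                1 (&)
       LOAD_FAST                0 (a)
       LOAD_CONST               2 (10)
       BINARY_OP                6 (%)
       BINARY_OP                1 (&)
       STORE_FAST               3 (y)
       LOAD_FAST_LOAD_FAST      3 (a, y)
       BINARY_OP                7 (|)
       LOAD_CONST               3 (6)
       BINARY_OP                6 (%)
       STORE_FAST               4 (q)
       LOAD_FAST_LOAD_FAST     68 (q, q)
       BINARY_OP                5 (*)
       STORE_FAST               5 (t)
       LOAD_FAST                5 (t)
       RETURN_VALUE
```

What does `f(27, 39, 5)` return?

9

LOAD_CONST → push 8. Stack: [8]
LOAD_FAST b → push 39. Stack: [8, 39]
BINARY_OP & → 8 & 39 = 0. Stack: [0]
LOAD_FAST a → push 27. Stack: [0, 27]
LOAD_CONST → push 10. Stack: [0, 27, 10]
BINARY_OP % → 27 % 10 = 7. Stack: [0, 7]
BINARY_OP & → 0 & 7 = 0. Stack: [0]
STORE_FAST y → y=0. Stack: []
LOAD_FAST_LOAD_FAST a,y → push 27,0. Stack: [27, 0]
BINARY_OP | → 27 | 0 = 27. Stack: [27]
LOAD_CONST → push 6. Stack: [27, 6]
BINARY_OP % → 27 % 6 = 3. Stack: [3]
STORE_FAST q → q=3. Stack: []
LOAD_FAST_LOAD_FAST q,q → push 3,3. Stack: [3, 3]
BINARY_OP * → 3 * 3 = 9. Stack: [9]
STORE_FAST t → t=9. Stack: []
LOAD_FAST t → push 9. Stack: [9]
RETURN_VALUE → return 9.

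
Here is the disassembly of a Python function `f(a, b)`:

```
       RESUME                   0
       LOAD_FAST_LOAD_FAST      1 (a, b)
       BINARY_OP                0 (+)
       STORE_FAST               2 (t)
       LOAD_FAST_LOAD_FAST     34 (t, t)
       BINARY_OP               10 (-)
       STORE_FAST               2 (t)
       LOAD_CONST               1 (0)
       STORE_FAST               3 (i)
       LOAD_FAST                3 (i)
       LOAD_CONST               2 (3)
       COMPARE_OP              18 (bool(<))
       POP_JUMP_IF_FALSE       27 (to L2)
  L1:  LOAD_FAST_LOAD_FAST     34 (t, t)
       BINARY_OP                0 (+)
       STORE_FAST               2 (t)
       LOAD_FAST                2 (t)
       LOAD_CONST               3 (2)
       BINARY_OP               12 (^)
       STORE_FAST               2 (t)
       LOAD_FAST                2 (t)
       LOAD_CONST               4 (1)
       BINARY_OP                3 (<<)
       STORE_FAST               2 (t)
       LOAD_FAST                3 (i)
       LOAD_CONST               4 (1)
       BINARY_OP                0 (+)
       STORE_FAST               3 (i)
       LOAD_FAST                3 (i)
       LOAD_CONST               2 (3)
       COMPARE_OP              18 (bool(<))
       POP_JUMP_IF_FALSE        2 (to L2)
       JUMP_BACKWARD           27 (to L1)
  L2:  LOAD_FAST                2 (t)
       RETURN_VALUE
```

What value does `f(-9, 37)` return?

84

LOAD_FAST_LOAD_FAST a,b → push -9,37
BINARY_OP + → -9 + 37 = 28
STORE_FAST t → t=28
LOAD_FAST_LOAD_FAST t,t → push 28,28
BINARY_OP - → 28 - 28 = 0
STORE_FAST t → t=0
LOAD_CONST → push 0
STORE_FAST i → i=0
LOAD_FAST i → push 0
LOAD_CONST → push 3
COMPARE_OP bool(<) → 0 vs 3 = True
POP_JUMP_IF_FALSE → pop True; no jump
LOAD_FAST_LOAD_FAST t,t → push 0,0
BINARY_OP + → 0 + 0 = 0
STORE_FAST t → t=0
LOAD_FAST t → push 0
LOAD_CONST → push 2
BINARY_OP ^ → 0 ^ 2 = 2
STORE_FAST t → t=2
LOAD_FAST t → push 2
LOAD_CONST → push 1
BINARY_OP << → 2 << 1 = 4
STORE_FAST t → t=4
LOAD_FAST i → push 0
LOAD_CONST → push 1
BINARY_OP + → 0 + 1 = 1
STORE_FAST i → i=1
LOAD_FAST i → push 1
LOAD_CONST → push 3
COMPARE_OP bool(<) → 1 vs 3 = True
POP_JUMP_IF_FALSE → pop True; no jump
LOAD_FAST_LOAD_FAST t,t → push 4,4
BINARY_OP + → 4 + 4 = 8
STORE_FAST t → t=8
LOAD_FAST t → push 8
LOAD_CONST → push 2
BINARY_OP ^ → 8 ^ 2 = 10
STORE_FAST t → t=10
LOAD_FAST t → push 10
LOAD_CONST → push 1
BINARY_OP << → 10 << 1 = 20
STORE_FAST t → t=20
LOAD_FAST i → push 1
LOAD_CONST → push 1
BINARY_OP + → 1 + 1 = 2
STORE_FAST i → i=2
LOAD_FAST i → push 2
LOAD_CONST → push 3
COMPARE_OP bool(<) → 2 vs 3 = True
POP_JUMP_IF_FALSE → pop True; no jump
LOAD_FAST_LOAD_FAST t,t → push 20,20
BINARY_OP + → 20 + 20 = 40
STORE_FAST t → t=40
LOAD_FAST t → push 40
LOAD_CONST → push 2
BINARY_OP ^ → 40 ^ 2 = 42
STORE_FAST t → t=42
LOAD_FAST t → push 42
LOAD_CONST → push 1
BINARY_OP << → 42 << 1 = 84
STORE_FAST t → t=84
LOAD_FAST i → push 2
LOAD_CONST → push 1
BINARY_OP + → 2 + 1 = 3
STORE_FAST i → i=3
LOAD_FAST i → push 3
LOAD_CONST → push 3
COMPARE_OP bool(<) → 3 vs 3 = False
POP_JUMP_IF_FALSE → pop False; jump
LOAD_FAST t → push 84
RETURN_VALUE → return 84.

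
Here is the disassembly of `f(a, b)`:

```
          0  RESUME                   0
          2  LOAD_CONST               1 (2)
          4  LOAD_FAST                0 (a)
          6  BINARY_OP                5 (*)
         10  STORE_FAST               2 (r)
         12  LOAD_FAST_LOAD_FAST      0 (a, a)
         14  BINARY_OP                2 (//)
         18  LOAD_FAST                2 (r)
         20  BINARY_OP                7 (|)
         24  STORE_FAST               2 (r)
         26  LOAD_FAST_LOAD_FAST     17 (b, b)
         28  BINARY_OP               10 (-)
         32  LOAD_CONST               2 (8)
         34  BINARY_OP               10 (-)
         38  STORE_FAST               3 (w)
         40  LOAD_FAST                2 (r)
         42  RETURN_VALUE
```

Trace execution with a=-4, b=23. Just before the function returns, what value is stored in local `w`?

-8

LOAD_CONST → push 2. Stack: [2]
LOAD_FAST a → push -4. Stack: [2, -4]
BINARY_OP * → 2 * -4 = -8. Stack: [-8]
STORE_FAST r → r=-8. Stack: []
LOAD_FAST_LOAD_FAST a,a → push -4,-4. Stack: [-4, -4]
BINARY_OP // → -4 // -4 = 1. Stack: [1]
LOAD_FAST r → push -8. Stack: [1, -8]
BINARY_OP | → 1 | -8 = -7. Stack: [-7]
STORE_FAST r → r=-7. Stack: []
LOAD_FAST_LOAD_FAST b,b → push 23,23. Stack: [23, 23]
BINARY_OP - → 23 - 23 = 0. Stack: [0]
LOAD_CONST → push 8. Stack: [0, 8]
BINARY_OP - → 0 - 8 = -8. Stack: [-8]
STORE_FAST w → w=-8. Stack: []
LOAD_FAST r → push -7. Stack: [-7]
RETURN_VALUE → return -7.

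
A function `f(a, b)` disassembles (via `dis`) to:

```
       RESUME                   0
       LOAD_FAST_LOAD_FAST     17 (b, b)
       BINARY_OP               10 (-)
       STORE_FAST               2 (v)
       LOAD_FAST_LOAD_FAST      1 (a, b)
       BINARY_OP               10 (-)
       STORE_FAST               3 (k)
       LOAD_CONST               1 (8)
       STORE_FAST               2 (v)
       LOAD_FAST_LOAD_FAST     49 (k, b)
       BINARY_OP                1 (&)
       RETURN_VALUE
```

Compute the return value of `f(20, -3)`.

LOAD_FAST_LOAD_FAST b,b → push -3,-3. Stack: [-3, -3]
BINARY_OP - → -3 - -3 = 0. Stack: [0]
STORE_FAST v → v=0. Stack: []
LOAD_FAST_LOAD_FAST a,b → push 20,-3. Stack: [20, -3]
BINARY_OP - → 20 - -3 = 23. Stack: [23]
STORE_FAST k → k=23. Stack: []
LOAD_CONST → push 8. Stack: [8]
STORE_FAST v → v=8. Stack: []
LOAD_FAST_LOAD_FAST k,b → push 23,-3. Stack: [23, -3]
BINARY_OP & → 23 & -3 = 21. Stack: [21]
RETURN_VALUE → return 21.

21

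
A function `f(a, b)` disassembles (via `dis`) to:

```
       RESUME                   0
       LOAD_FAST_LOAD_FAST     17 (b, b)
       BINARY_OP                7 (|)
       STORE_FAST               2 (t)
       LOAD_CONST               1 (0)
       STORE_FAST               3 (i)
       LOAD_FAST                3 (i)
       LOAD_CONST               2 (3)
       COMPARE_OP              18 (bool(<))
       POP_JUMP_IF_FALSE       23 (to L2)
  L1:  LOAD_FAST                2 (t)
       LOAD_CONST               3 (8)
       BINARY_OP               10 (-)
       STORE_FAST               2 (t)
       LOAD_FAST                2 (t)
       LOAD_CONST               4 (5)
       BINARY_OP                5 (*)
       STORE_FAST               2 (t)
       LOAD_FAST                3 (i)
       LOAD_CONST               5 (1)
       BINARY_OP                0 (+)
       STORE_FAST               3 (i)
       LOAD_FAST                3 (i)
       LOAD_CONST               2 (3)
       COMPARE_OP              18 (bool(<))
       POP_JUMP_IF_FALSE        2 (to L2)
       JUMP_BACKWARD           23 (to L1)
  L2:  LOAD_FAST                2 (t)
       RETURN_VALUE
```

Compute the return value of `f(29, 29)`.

LOAD_FAST_LOAD_FAST b,b → push 29,29. Stack: [29, 29]
BINARY_OP | → 29 | 29 = 29. Stack: [29]
STORE_FAST t → t=29. Stack: []
LOAD_CONST → push 0. Stack: [0]
STORE_FAST i → i=0. Stack: []
LOAD_FAST i → push 0. Stack: [0]
LOAD_CONST → push 3. Stack: [0, 3]
COMPARE_OP bool(<) → 0 vs 3 = True. Stack: [True]
POP_JUMP_IF_FALSE → pop True; no jump. Stack: []
LOAD_FAST t → push 29. Stack: [29]
LOAD_CONST → push 8. Stack: [29, 8]
BINARY_OP - → 29 - 8 = 21. Stack: [21]
STORE_FAST t → t=21. Stack: []
LOAD_FAST t → push 21. Stack: [21]
LOAD_CONST → push 5. Stack: [21, 5]
BINARY_OP * → 21 * 5 = 105. Stack: [105]
STORE_FAST t → t=105. Stack: []
LOAD_FAST i → push 0. Stack: [0]
LOAD_CONST → push 1. Stack: [0, 1]
BINARY_OP + → 0 + 1 = 1. Stack: [1]
STORE_FAST i → i=1. Stack: []
LOAD_FAST i → push 1. Stack: [1]
LOAD_CONST → push 3. Stack: [1, 3]
COMPARE_OP bool(<) → 1 vs 3 = True. Stack: [True]
POP_JUMP_IF_FALSE → pop True; no jump. Stack: []
LOAD_FAST t → push 105. Stack: [105]
LOAD_CONST → push 8. Stack: [105, 8]
BINARY_OP - → 105 - 8 = 97. Stack: [97]
STORE_FAST t → t=97. Stack: []
LOAD_FAST t → push 97. Stack: [97]
LOAD_CONST → push 5. Stack: [97, 5]
BINARY_OP * → 97 * 5 = 485. Stack: [485]
STORE_FAST t → t=485. Stack: []
LOAD_FAST i → push 1. Stack: [1]
LOAD_CONST → push 1. Stack: [1, 1]
BINARY_OP + → 1 + 1 = 2. Stack: [2]
STORE_FAST i → i=2. Stack: []
LOAD_FAST i → push 2. Stack: [2]
LOAD_CONST → push 3. Stack: [2, 3]
COMPARE_OP bool(<) → 2 vs 3 = True. Stack: [True]
POP_JUMP_IF_FALSE → pop True; no jump. Stack: []
LOAD_FAST t → push 485. Stack: [485]
LOAD_CONST → push 8. Stack: [485, 8]
BINARY_OP - → 485 - 8 = 477. Stack: [477]
STORE_FAST t → t=477. Stack: []
LOAD_FAST t → push 477. Stack: [477]
LOAD_CONST → push 5. Stack: [477, 5]
BINARY_OP * → 477 * 5 = 2385. Stack: [2385]
STORE_FAST t → t=2385. Stack: []
LOAD_FAST i → push 2. Stack: [2]
LOAD_CONST → push 1. Stack: [2, 1]
BINARY_OP + → 2 + 1 = 3. Stack: [3]
STORE_FAST i → i=3. Stack: []
LOAD_FAST i → push 3. Stack: [3]
LOAD_CONST → push 3. Stack: [3, 3]
COMPARE_OP bool(<) → 3 vs 3 = False. Stack: [False]
POP_JUMP_IF_FALSE → pop False; jump. Stack: []
LOAD_FAST t → push 2385. Stack: [2385]
RETURN_VALUE → return 2385.

2385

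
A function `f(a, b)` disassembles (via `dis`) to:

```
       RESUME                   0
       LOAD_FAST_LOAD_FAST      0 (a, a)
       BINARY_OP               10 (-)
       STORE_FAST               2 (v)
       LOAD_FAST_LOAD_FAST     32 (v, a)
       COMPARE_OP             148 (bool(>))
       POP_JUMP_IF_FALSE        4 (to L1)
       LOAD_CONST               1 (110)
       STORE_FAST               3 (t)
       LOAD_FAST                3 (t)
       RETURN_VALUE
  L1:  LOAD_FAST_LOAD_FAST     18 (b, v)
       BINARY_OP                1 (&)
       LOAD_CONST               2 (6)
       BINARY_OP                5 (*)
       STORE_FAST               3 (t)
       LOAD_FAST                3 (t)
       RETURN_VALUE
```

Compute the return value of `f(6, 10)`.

LOAD_FAST_LOAD_FAST a,a → push 6,6. Stack: [6, 6]
BINARY_OP - → 6 - 6 = 0. Stack: [0]
STORE_FAST v → v=0. Stack: []
LOAD_FAST_LOAD_FAST v,a → push 0,6. Stack: [0, 6]
COMPARE_OP bool(>) → 0 vs 6 = False. Stack: [False]
POP_JUMP_IF_FALSE → pop False; jump. Stack: []
LOAD_FAST_LOAD_FAST b,v → push 10,0. Stack: [10, 0]
BINARY_OP & → 10 & 0 = 0. Stack: [0]
LOAD_CONST → push 6. Stack: [0, 6]
BINARY_OP * → 0 * 6 = 0. Stack: [0]
STORE_FAST t → t=0. Stack: []
LOAD_FAST t → push 0. Stack: [0]
RETURN_VALUE → return 0.

0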